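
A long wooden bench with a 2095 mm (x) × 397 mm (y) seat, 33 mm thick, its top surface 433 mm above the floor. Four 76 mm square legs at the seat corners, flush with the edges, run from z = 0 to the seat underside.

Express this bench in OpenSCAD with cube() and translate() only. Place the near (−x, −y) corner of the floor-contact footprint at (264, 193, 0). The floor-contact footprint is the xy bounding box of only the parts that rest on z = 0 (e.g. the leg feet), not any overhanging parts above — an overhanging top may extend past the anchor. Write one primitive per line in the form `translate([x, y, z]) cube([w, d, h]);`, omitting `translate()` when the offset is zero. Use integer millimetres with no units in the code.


// leg_h = 433 − 33 = 400
translate([264, 193, 400]) cube([2095, 397, 33]);
translate([264, 193, 0]) cube([76, 76, 400]);
translate([264, 514, 0]) cube([76, 76, 400]);
translate([2283, 193, 0]) cube([76, 76, 400]);
translate([2283, 514, 0]) cube([76, 76, 400]);


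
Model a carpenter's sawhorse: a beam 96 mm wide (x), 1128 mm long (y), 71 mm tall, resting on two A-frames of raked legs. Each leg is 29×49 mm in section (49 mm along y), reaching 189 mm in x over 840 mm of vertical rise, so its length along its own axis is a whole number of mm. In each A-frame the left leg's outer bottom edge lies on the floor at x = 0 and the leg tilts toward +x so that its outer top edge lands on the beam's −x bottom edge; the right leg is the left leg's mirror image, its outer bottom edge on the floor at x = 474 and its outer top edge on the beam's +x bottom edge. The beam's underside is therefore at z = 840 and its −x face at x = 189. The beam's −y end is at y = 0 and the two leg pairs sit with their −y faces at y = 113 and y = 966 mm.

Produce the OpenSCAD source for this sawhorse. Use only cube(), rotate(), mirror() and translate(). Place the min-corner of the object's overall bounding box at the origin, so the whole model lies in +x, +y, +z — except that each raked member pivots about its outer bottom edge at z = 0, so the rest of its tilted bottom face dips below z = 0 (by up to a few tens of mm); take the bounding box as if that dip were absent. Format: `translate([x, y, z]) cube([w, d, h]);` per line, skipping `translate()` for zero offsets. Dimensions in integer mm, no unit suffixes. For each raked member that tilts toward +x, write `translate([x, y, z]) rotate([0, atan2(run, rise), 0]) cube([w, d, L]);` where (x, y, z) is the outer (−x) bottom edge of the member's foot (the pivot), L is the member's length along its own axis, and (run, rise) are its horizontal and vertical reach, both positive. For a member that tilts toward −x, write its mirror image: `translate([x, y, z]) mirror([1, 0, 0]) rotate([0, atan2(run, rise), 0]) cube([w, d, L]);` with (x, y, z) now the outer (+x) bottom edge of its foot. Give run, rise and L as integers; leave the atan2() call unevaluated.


translate([189, 0, 840]) cube([96, 1128, 71]);
translate([0, 113, 0]) rotate([0, atan2(189, 840), 0]) cube([29, 49, 861]);
translate([474, 113, 0]) mirror([1, 0, 0]) rotate([0, atan2(189, 840), 0]) cube([29, 49, 861]);
translate([0, 966, 0]) rotate([0, atan2(189, 840), 0]) cube([29, 49, 861]);
translate([474, 966, 0]) mirror([1, 0, 0]) rotate([0, atan2(189, 840), 0]) cube([29, 49, 861]);


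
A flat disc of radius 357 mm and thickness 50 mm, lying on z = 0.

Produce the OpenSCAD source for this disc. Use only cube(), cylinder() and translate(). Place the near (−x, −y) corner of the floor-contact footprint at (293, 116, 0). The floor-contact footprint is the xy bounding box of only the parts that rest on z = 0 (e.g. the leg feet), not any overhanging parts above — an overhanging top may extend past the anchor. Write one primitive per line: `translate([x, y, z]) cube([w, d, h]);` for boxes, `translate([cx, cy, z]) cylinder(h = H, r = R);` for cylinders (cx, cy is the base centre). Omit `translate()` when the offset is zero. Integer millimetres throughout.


translate([650, 473, 0]) cylinder(h = 50, r = 357);


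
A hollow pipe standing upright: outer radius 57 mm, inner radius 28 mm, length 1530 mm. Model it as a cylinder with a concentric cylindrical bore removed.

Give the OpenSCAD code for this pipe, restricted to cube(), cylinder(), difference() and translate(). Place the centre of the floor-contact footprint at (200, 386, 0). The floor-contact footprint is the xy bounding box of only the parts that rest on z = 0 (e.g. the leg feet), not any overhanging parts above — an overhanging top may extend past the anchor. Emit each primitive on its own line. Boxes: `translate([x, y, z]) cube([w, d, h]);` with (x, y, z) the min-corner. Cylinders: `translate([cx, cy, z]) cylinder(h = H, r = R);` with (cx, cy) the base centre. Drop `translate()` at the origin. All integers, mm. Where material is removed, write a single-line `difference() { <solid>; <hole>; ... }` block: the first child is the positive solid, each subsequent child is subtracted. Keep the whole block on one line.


difference() { translate([200, 386, 0]) cylinder(h = 1530, r = 57); translate([200, 386, 0]) cylinder(h = 1530, r = 28); }


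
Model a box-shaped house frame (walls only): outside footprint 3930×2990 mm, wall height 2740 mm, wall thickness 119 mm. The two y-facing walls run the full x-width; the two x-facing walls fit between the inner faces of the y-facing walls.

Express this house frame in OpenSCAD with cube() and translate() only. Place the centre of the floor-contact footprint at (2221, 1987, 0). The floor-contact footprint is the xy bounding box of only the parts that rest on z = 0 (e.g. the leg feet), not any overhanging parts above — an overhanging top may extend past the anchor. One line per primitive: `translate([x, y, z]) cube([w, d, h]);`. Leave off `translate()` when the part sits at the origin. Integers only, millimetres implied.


translate([256, 492, 0]) cube([3930, 119, 2740]);
translate([256, 3363, 0]) cube([3930, 119, 2740]);
translate([256, 611, 0]) cube([119, 2752, 2740]);
translate([4067, 611, 0]) cube([119, 2752, 2740]);


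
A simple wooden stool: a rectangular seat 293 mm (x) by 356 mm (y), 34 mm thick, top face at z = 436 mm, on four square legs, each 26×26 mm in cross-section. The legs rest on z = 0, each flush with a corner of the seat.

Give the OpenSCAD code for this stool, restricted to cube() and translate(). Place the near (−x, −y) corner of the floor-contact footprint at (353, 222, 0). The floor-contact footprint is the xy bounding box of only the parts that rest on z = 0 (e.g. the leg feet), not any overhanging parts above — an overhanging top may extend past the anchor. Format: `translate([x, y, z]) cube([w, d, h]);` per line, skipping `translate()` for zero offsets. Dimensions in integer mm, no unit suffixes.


translate([353, 222, 402]) cube([293, 356, 34]);
translate([353, 222, 0]) cube([26, 26, 402]);
translate([620, 222, 0]) cube([26, 26, 402]);
translate([353, 552, 0]) cube([26, 26, 402]);
translate([620, 552, 0]) cube([26, 26, 402]);


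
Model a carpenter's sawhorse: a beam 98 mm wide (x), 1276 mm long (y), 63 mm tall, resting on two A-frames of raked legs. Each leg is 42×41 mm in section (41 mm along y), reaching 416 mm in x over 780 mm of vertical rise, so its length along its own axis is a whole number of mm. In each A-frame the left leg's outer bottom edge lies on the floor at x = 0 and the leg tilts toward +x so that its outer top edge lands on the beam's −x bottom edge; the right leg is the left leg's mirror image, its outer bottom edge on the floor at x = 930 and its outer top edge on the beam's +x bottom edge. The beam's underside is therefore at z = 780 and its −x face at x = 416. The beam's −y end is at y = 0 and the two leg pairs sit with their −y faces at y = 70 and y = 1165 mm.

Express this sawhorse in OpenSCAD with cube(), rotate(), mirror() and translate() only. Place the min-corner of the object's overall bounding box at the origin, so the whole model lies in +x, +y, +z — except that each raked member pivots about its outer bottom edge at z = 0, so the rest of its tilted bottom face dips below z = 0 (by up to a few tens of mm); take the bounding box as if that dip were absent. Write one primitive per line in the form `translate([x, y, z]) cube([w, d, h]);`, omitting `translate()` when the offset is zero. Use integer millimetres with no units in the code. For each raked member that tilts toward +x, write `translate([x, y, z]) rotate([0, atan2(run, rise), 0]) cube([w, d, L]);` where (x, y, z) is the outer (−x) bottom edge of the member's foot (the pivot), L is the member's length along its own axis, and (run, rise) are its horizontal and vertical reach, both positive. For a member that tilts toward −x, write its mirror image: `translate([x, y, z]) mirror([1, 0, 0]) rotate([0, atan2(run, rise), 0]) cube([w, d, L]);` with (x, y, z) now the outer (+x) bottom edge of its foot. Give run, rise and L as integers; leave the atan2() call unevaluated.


translate([416, 0, 780]) cube([98, 1276, 63]);
translate([0, 70, 0]) rotate([0, atan2(416, 780), 0]) cube([42, 41, 884]);
translate([930, 70, 0]) mirror([1, 0, 0]) rotate([0, atan2(416, 780), 0]) cube([42, 41, 884]);
translate([0, 1165, 0]) rotate([0, atan2(416, 780), 0]) cube([42, 41, 884]);
translate([930, 1165, 0]) mirror([1, 0, 0]) rotate([0, atan2(416, 780), 0]) cube([42, 41, 884]);


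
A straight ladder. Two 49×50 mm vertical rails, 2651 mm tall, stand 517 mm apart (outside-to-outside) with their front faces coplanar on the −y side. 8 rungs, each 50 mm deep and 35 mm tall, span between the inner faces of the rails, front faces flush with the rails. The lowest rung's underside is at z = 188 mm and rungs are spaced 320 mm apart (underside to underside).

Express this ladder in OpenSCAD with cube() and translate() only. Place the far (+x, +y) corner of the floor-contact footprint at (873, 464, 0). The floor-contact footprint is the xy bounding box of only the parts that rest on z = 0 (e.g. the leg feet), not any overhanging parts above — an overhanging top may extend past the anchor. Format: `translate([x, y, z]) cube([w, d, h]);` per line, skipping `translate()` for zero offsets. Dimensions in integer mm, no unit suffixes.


translate([356, 414, 0]) cube([49, 50, 2651]);
translate([824, 414, 0]) cube([49, 50, 2651]);
translate([405, 414, 188]) cube([419, 50, 35]);
translate([405, 414, 508]) cube([419, 50, 35]);
translate([405, 414, 828]) cube([419, 50, 35]);
translate([405, 414, 1148]) cube([419, 50, 35]);
translate([405, 414, 1468]) cube([419, 50, 35]);
translate([405, 414, 1788]) cube([419, 50, 35]);
translate([405, 414, 2108]) cube([419, 50, 35]);
translate([405, 414, 2428]) cube([419, 50, 35]);


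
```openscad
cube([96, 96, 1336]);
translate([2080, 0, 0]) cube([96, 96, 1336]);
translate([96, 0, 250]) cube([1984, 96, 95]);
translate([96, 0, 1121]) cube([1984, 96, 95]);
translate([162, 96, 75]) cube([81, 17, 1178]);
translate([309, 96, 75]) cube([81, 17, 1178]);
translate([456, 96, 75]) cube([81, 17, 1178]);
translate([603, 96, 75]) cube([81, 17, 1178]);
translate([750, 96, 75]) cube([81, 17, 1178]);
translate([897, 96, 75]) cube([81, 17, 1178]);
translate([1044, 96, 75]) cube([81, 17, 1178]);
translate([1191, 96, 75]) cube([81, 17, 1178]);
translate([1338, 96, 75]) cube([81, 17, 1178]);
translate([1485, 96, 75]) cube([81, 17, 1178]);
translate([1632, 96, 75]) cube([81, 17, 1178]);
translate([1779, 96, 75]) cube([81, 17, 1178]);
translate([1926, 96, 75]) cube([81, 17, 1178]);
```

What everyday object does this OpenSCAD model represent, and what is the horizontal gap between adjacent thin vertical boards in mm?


A fence section. The picket gap is 66 mm.

Two posts, two rails, 13 pickets — a fence section. Span 1984 mm holds 13 pickets of 81 mm with 14 equal gaps: ⌊(1984 − 13·81) / 14⌋ = 66 mm.


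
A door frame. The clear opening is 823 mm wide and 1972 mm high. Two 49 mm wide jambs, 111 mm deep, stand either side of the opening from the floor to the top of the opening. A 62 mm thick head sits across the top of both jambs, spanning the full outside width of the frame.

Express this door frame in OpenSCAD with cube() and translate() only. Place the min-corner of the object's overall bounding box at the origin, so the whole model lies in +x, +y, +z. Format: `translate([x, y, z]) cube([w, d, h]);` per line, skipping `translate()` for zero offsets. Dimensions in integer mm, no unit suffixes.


cube([49, 111, 1972]);
translate([872, 0, 0]) cube([49, 111, 1972]);
translate([0, 0, 1972]) cube([921, 111, 62]);


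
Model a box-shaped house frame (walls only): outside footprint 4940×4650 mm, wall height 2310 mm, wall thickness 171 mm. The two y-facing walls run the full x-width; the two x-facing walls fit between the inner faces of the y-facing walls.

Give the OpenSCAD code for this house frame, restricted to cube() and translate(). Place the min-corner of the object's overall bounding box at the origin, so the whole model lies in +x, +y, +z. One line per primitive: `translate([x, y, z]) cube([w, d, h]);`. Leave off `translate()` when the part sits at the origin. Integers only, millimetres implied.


cube([4940, 171, 2310]);
translate([0, 4479, 0]) cube([4940, 171, 2310]);
translate([0, 171, 0]) cube([171, 4308, 2310]);
translate([4769, 171, 0]) cube([171, 4308, 2310]);


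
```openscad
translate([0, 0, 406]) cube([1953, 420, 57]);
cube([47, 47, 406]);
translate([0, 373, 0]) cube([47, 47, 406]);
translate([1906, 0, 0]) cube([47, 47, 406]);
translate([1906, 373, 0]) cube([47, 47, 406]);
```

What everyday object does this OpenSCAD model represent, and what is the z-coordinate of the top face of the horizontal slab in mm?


A bench. The seat-top height is 463 mm.

A long slab on four corner posts — a bench. The slab sits at z = 406 with thickness 57, so the top is 406 + 57 = 463 mm.


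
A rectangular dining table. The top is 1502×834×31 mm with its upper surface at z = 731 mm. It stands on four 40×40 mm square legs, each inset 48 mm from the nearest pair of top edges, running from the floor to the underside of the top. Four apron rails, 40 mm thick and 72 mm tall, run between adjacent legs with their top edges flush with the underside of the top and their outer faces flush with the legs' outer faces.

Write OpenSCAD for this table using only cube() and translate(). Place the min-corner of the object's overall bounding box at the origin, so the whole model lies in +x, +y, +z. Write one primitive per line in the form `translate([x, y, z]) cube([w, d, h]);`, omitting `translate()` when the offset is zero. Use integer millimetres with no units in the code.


translate([0, 0, 700]) cube([1502, 834, 31]);
translate([48, 48, 0]) cube([40, 40, 700]);
translate([1414, 48, 0]) cube([40, 40, 700]);
translate([48, 746, 0]) cube([40, 40, 700]);
translate([1414, 746, 0]) cube([40, 40, 700]);
translate([88, 48, 628]) cube([1326, 40, 72]);
translate([88, 746, 628]) cube([1326, 40, 72]);
translate([48, 88, 628]) cube([40, 658, 72]);
translate([1414, 88, 628]) cube([40, 658, 72]);


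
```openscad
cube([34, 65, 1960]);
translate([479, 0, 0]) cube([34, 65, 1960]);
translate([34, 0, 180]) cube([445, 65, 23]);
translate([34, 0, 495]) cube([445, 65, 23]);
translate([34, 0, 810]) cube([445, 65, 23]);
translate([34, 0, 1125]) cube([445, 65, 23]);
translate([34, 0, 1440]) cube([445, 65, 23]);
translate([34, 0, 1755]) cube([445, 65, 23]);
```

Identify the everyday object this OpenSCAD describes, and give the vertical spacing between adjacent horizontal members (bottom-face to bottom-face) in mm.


A ladder. The rung spacing is 315 mm.

Two tall 34×65 posts with 6 short bars between them — a ladder. Adjacent rungs sit at z = 180 and z = 495, so the spacing is 495 − 180 = 315 mm.


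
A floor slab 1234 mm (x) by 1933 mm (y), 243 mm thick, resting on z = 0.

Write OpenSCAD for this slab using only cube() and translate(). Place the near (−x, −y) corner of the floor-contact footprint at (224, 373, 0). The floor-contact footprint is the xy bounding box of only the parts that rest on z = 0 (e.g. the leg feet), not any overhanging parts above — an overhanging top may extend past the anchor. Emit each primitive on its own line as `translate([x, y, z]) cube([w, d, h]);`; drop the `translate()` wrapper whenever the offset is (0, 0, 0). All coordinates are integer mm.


translate([224, 373, 0]) cube([1234, 1933, 243]);


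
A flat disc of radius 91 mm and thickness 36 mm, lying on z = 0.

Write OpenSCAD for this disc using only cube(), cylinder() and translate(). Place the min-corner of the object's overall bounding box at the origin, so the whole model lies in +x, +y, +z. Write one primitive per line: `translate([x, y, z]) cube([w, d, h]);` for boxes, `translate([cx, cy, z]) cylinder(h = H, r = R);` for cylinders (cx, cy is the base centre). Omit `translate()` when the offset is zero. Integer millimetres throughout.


translate([91, 91, 0]) cylinder(h = 36, r = 91);


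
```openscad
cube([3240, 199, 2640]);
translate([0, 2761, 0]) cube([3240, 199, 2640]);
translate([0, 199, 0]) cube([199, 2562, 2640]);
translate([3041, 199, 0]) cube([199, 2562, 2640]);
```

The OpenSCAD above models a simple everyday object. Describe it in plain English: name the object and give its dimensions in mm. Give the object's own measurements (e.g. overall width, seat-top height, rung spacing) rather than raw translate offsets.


The wall frame of a small rectangular building: four walls, each 2640 mm tall and 199 mm thick, enclosing a footprint 3240 mm (x) by 2960 mm (y) outside-to-outside, with no floor or roof. The front and back walls (the −y and +y sides) span the full width; the two side walls fit between them.


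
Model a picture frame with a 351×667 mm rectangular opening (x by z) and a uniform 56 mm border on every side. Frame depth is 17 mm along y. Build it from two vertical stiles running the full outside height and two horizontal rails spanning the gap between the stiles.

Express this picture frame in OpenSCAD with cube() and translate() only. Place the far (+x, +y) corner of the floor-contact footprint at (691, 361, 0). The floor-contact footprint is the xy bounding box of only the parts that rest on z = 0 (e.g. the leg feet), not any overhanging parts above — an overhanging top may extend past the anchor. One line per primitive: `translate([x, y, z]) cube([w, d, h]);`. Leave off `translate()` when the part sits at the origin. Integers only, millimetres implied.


translate([228, 344, 0]) cube([56, 17, 779]);
translate([635, 344, 0]) cube([56, 17, 779]);
translate([284, 344, 0]) cube([351, 17, 56]);
translate([284, 344, 723]) cube([351, 17, 56]);


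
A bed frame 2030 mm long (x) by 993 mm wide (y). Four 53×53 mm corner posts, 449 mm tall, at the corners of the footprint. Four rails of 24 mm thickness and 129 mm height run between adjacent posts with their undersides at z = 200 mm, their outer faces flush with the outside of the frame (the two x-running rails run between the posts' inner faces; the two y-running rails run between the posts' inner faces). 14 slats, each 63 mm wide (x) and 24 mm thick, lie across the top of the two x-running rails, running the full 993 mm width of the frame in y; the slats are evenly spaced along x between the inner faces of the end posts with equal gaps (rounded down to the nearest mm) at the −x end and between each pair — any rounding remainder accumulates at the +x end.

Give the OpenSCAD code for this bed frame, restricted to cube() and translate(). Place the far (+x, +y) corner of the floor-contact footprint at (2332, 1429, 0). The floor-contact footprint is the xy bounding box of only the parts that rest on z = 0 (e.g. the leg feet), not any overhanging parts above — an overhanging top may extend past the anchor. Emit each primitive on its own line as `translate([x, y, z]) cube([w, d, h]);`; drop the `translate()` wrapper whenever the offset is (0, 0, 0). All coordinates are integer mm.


// slat z = rail_z + rail_h = 200 + 129 = 329
// slat gap = ⌊(1924 − 14·63) / 15⌋ = 69
translate([302, 436, 0]) cube([53, 53, 449]);
translate([302, 1376, 0]) cube([53, 53, 449]);
translate([2279, 436, 0]) cube([53, 53, 449]);
translate([2279, 1376, 0]) cube([53, 53, 449]);
translate([355, 436, 200]) cube([1924, 24, 129]);
translate([355, 1405, 200]) cube([1924, 24, 129]);
translate([302, 489, 200]) cube([24, 887, 129]);
translate([2308, 489, 200]) cube([24, 887, 129]);
translate([424, 436, 329]) cube([63, 993, 24]);
translate([556, 436, 329]) cube([63, 993, 24]);
translate([688, 436, 329]) cube([63, 993, 24]);
translate([820, 436, 329]) cube([63, 993, 24]);
translate([952, 436, 329]) cube([63, 993, 24]);
translate([1084, 436, 329]) cube([63, 993, 24]);
translate([1216, 436, 329]) cube([63, 993, 24]);
translate([1348, 436, 329]) cube([63, 993, 24]);
translate([1480, 436, 329]) cube([63, 993, 24]);
translate([1612, 436, 329]) cube([63, 993, 24]);
translate([1744, 436, 329]) cube([63, 993, 24]);
translate([1876, 436, 329]) cube([63, 993, 24]);
translate([2008, 436, 329]) cube([63, 993, 24]);
translate([2140, 436, 329]) cube([63, 993, 24]);


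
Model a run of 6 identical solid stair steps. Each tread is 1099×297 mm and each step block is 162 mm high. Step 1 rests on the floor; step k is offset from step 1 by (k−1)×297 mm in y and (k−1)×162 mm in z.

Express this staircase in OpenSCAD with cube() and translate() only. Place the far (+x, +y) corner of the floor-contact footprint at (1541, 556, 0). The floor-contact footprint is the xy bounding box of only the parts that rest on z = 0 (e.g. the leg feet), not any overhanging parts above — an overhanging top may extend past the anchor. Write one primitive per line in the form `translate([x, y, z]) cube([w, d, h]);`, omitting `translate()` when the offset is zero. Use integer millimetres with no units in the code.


translate([442, 259, 0]) cube([1099, 297, 162]);
translate([442, 556, 162]) cube([1099, 297, 162]);
translate([442, 853, 324]) cube([1099, 297, 162]);
translate([442, 1150, 486]) cube([1099, 297, 162]);
translate([442, 1447, 648]) cube([1099, 297, 162]);
translate([442, 1744, 810]) cube([1099, 297, 162]);


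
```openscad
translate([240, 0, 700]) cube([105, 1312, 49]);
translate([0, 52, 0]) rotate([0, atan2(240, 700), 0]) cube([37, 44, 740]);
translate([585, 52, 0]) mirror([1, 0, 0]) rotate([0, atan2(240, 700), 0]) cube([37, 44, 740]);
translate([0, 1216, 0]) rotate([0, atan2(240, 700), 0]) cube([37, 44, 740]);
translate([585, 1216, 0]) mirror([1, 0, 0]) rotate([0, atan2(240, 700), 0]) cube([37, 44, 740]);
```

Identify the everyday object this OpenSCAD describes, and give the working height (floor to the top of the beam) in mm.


A sawhorse. The overall height is 749 mm.

A beam across two mirrored pairs of raked legs — a sawhorse. The beam's underside is at z = 700 (matching the legs' vertical rise in atan2(240, 700)) and the beam is 49 mm tall, so its top is at 700 + 49 = 749 mm. The raked legs top out at the beam's underside, so that is the highest point.


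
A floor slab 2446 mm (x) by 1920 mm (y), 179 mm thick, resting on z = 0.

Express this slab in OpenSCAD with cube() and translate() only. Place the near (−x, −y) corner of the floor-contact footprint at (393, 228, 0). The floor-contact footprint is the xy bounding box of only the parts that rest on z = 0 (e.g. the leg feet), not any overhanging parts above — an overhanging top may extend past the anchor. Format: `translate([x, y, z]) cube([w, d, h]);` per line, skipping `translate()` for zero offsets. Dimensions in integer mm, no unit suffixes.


translate([393, 228, 0]) cube([2446, 1920, 179]);


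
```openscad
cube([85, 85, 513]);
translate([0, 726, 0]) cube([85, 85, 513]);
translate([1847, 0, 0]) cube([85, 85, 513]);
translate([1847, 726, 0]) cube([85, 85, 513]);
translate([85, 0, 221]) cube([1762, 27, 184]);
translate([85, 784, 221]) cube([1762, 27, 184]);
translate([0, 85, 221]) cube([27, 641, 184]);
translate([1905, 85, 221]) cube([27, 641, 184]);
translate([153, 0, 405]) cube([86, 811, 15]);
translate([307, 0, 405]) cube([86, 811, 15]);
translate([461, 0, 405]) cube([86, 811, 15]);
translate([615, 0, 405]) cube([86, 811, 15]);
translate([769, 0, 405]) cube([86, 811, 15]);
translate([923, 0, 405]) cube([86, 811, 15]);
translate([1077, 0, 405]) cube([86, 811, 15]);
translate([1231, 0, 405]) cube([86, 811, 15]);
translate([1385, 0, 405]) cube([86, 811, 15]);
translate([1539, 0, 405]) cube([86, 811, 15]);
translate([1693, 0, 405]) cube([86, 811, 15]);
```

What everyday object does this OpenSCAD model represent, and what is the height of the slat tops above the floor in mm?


A bed frame. The slat-top height is 420 mm.

Four posts, four rails, and a row of slats — a bed frame. Slats sit on the rails at z = 221 + 184 = 405; with slat thickness 15, the top is 420 mm.


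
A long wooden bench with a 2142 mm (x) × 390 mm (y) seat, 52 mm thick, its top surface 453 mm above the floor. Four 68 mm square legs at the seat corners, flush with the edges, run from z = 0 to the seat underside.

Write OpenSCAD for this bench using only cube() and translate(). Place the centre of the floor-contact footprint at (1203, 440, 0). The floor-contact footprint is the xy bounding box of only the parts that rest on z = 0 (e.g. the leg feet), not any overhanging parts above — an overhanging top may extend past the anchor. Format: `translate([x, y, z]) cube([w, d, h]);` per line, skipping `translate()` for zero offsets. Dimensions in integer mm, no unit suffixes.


// leg_h = 453 − 52 = 401
translate([132, 245, 401]) cube([2142, 390, 52]);
translate([132, 245, 0]) cube([68, 68, 401]);
translate([132, 567, 0]) cube([68, 68, 401]);
translate([2206, 245, 0]) cube([68, 68, 401]);
translate([2206, 567, 0]) cube([68, 68, 401]);


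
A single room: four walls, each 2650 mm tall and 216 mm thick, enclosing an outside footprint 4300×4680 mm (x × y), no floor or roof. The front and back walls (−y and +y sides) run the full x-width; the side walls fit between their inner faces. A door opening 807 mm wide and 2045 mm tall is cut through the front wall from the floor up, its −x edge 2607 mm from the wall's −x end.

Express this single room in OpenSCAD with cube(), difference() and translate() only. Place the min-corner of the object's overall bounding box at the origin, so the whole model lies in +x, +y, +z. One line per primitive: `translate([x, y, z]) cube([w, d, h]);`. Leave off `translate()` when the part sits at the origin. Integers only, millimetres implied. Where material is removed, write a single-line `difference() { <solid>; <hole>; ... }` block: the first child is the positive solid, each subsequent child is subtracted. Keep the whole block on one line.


difference() { cube([4300, 216, 2650]); translate([2607, 0, 0]) cube([807, 216, 2045]); }
translate([0, 4464, 0]) cube([4300, 216, 2650]);
translate([0, 216, 0]) cube([216, 4248, 2650]);
translate([4084, 216, 0]) cube([216, 4248, 2650]);


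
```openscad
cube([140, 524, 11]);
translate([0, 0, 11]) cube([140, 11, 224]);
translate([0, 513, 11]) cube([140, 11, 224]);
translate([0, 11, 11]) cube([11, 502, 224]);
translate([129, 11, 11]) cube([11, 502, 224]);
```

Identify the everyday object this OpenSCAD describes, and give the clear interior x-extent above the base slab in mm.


An open box. The internal width is 118 mm.

A 140×524 base slab with four walls standing on it — an open box. The base is 140 mm wide and the walls are 11 mm thick, so the internal width is 140 − 2 × 11 = 118 mm.


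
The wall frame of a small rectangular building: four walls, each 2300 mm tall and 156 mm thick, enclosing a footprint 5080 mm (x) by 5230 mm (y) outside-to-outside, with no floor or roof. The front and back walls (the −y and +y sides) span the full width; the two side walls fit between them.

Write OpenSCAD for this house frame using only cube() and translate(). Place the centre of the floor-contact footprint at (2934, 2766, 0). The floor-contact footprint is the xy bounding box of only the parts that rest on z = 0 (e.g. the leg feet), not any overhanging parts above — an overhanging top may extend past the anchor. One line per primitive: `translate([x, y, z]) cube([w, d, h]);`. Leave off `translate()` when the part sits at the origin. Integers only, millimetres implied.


translate([394, 151, 0]) cube([5080, 156, 2300]);
translate([394, 5225, 0]) cube([5080, 156, 2300]);
translate([394, 307, 0]) cube([156, 4918, 2300]);
translate([5318, 307, 0]) cube([156, 4918, 2300]);


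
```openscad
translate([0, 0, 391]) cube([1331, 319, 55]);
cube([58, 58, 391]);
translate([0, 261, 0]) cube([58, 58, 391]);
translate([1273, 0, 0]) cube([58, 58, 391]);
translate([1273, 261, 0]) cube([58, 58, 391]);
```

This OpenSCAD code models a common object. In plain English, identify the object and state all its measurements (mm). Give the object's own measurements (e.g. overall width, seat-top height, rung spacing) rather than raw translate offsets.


A bench: a 1331×319 mm seat slab, 55 mm thick, top at z = 446 mm, on four 58×58 mm square legs flush with the seat corners and standing on z = 0.


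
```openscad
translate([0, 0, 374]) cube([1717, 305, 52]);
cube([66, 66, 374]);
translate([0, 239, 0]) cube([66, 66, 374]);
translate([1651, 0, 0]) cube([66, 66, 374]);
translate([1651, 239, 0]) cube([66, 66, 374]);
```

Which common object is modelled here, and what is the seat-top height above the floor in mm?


A bench. The seat-top height is 426 mm.

A long slab on four corner posts — a bench. The slab sits at z = 374 with thickness 52, so the top is 374 + 52 = 426 mm.


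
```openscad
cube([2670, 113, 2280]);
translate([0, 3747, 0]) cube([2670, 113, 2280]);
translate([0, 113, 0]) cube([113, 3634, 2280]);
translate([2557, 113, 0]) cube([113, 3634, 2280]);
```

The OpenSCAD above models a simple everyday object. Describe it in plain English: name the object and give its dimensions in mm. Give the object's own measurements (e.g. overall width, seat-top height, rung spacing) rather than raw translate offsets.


The wall frame of a small rectangular building: four walls, each 2280 mm tall and 113 mm thick, enclosing a footprint 2670 mm (x) by 3860 mm (y) outside-to-outside, with no floor or roof. The front and back walls (the −y and +y sides) span the full width; the two side walls fit between them.


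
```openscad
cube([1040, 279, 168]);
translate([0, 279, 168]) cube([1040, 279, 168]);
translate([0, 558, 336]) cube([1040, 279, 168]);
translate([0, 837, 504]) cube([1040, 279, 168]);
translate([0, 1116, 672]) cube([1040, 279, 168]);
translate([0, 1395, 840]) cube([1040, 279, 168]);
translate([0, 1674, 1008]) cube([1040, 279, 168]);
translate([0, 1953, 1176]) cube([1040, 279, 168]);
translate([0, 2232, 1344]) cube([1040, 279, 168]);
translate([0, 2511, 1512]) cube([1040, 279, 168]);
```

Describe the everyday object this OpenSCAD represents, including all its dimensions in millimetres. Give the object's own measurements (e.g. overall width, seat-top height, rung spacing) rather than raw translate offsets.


A straight staircase of 10 solid steps. Each step is 1040 mm wide (x), 279 mm deep (y, the going) and 168 mm tall (the rise). The first step rests on the floor; each subsequent step sits one going further in +y and one rise higher in +z, directly behind and above the previous step with no overlap.


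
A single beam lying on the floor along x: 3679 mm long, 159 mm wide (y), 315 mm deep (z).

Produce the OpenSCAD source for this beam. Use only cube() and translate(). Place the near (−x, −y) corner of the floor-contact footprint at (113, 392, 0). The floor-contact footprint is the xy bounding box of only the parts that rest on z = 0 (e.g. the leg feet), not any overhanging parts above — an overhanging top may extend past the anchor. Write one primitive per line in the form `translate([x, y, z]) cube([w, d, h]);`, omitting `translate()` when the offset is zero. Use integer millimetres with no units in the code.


translate([113, 392, 0]) cube([3679, 159, 315]);


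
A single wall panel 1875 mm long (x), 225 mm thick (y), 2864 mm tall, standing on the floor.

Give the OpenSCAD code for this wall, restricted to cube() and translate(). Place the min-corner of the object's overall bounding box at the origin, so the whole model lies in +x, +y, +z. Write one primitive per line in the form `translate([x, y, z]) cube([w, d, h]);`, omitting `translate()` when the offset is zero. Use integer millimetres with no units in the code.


cube([1875, 225, 2864]);


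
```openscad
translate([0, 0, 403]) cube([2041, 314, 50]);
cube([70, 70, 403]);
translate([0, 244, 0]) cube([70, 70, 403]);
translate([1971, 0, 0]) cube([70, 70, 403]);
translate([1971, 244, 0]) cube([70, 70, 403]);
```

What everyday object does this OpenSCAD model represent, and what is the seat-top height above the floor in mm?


A bench. The seat-top height is 453 mm.

A long slab on four corner posts — a bench. The slab sits at z = 403 with thickness 50, so the top is 403 + 50 = 453 mm.


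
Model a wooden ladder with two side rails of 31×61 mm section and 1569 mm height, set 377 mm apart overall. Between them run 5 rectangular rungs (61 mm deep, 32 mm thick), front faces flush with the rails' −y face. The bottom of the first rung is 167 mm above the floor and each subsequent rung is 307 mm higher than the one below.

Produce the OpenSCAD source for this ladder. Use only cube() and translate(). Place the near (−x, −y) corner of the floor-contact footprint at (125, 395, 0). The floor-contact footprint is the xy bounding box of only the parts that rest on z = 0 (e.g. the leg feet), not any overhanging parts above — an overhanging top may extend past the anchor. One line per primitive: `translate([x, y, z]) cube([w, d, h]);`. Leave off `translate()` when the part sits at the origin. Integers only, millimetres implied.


translate([125, 395, 0]) cube([31, 61, 1569]);
translate([471, 395, 0]) cube([31, 61, 1569]);
translate([156, 395, 167]) cube([315, 61, 32]);
translate([156, 395, 474]) cube([315, 61, 32]);
translate([156, 395, 781]) cube([315, 61, 32]);
translate([156, 395, 1088]) cube([315, 61, 32]);
translate([156, 395, 1395]) cube([315, 61, 32]);


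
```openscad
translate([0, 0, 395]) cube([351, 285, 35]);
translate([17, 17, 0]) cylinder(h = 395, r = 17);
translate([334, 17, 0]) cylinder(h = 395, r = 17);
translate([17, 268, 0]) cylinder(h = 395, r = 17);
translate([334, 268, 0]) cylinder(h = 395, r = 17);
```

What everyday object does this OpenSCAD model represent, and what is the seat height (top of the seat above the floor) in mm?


A stool. The seat height is 430 mm.

A 351×285×35 slab at z = 395 on four corner cylinders — a stool. The seat top is 395 + 35 = 430 mm.


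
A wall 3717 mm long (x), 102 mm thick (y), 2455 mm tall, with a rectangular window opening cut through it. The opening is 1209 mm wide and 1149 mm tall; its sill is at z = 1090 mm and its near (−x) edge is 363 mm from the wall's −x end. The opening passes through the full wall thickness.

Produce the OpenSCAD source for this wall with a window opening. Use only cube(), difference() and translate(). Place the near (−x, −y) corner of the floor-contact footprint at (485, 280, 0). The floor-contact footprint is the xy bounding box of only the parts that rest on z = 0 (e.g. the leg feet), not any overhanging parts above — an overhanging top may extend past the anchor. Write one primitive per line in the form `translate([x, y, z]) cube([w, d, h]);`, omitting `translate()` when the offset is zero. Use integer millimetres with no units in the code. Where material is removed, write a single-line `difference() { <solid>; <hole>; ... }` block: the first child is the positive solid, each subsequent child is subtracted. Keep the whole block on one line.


difference() { translate([485, 280, 0]) cube([3717, 102, 2455]); translate([848, 280, 1090]) cube([1209, 102, 1149]); }


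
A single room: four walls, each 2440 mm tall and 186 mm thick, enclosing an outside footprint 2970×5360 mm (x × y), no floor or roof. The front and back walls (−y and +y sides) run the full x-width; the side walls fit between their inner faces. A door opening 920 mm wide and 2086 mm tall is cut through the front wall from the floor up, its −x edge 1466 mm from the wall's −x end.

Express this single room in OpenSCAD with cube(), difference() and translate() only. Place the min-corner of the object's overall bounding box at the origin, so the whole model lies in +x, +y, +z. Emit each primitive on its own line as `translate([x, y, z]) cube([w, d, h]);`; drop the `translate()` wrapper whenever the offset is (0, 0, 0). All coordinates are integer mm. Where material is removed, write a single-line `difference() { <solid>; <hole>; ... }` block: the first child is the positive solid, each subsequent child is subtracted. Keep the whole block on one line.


difference() { cube([2970, 186, 2440]); translate([1466, 0, 0]) cube([920, 186, 2086]); }
translate([0, 5174, 0]) cube([2970, 186, 2440]);
translate([0, 186, 0]) cube([186, 4988, 2440]);
translate([2784, 186, 0]) cube([186, 4988, 2440]);


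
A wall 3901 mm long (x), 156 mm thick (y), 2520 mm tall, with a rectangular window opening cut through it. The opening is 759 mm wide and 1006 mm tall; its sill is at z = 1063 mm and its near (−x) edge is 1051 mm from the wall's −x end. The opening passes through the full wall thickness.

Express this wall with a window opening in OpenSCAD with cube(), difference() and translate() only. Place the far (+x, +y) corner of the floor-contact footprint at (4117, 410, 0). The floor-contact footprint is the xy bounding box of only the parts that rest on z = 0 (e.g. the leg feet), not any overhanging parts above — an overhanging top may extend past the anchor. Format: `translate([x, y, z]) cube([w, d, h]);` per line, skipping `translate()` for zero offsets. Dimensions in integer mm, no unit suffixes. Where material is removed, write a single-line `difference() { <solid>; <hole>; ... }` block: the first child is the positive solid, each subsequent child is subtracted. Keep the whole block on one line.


difference() { translate([216, 254, 0]) cube([3901, 156, 2520]); translate([1267, 254, 1063]) cube([759, 156, 1006]); }


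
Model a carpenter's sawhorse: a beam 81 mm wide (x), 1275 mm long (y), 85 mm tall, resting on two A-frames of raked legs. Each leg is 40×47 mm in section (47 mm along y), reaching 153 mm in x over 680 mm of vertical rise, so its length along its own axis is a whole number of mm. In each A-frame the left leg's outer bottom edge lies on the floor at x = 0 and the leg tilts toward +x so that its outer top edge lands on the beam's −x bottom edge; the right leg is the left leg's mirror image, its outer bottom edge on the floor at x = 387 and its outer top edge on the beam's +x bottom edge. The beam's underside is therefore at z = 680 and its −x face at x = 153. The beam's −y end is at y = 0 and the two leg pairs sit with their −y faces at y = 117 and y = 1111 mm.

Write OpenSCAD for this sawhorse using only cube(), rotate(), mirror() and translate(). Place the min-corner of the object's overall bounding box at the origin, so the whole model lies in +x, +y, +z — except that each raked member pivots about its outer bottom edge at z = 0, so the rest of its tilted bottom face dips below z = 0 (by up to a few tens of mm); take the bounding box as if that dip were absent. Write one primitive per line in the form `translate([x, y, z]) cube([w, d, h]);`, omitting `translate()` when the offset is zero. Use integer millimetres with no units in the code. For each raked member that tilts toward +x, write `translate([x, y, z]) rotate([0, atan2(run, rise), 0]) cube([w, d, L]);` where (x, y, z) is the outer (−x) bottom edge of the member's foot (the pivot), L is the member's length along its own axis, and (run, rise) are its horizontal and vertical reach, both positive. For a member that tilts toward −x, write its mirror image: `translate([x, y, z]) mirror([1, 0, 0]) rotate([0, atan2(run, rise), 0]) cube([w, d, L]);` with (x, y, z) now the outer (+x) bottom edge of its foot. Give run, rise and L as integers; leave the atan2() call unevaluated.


translate([153, 0, 680]) cube([81, 1275, 85]);
translate([0, 117, 0]) rotate([0, atan2(153, 680), 0]) cube([40, 47, 697]);
translate([387, 117, 0]) mirror([1, 0, 0]) rotate([0, atan2(153, 680), 0]) cube([40, 47, 697]);
translate([0, 1111, 0]) rotate([0, atan2(153, 680), 0]) cube([40, 47, 697]);
translate([387, 1111, 0]) mirror([1, 0, 0]) rotate([0, atan2(153, 680), 0]) cube([40, 47, 697]);
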